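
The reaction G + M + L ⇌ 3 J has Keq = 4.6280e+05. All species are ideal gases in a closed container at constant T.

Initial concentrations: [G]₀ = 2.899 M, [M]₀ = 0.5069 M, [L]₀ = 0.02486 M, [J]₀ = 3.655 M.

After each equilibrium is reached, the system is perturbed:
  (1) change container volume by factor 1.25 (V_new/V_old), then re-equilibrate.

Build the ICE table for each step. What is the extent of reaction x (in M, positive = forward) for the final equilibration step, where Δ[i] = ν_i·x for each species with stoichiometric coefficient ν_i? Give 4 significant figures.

x = 0 M

Q₀ = 1337 vs Keq = 4.6280e+05 ⇒ Q<K, forward
Step 1:
                   G          M          L          J
  init         2.899     0.5069    0.02486      3.655
  Δ         -0.02478   -0.02478   -0.02478    0.07434
  eq           2.874     0.4821 8.0877e-05      3.729
  solve Keq expr → x = 0.02478; check Q = 4.6280e+05
Then change container volume by factor 1.25 (V_new/V_old).
Step 2:
                   G          M          L          J
  init         2.299     0.3857 6.4702e-05      2.983
  Δ                0          0          0          0
  eq           2.299     0.3857 6.4702e-05      2.983
  solve Keq expr → x = 0; check Q = 4.6280e+05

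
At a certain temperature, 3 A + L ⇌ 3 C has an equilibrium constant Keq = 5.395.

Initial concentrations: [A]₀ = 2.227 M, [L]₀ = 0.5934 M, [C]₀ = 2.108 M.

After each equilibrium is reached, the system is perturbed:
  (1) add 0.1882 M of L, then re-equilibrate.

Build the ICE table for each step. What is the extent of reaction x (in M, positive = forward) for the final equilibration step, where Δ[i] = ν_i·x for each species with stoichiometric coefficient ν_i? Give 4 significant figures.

x = 0.03357 M

Q₀ = 1.429 vs Keq = 5.395 ⇒ Q<K, forward
Step 1:
                   A          L          C
  I            2.227     0.5934      2.108
  C          -0.3884    -0.1295     0.3884
  E            1.839     0.4639      2.496
  solve Keq expr → x = 0.1295; check Q = 5.395
Then add 0.1882 M of L.
Step 2:
                   A          L          C
  I            1.839     0.6521      2.496
  C          -0.1007   -0.03357     0.1007
  E            1.738     0.6186      2.597
  solve Keq expr → x = 0.03357; check Q = 5.395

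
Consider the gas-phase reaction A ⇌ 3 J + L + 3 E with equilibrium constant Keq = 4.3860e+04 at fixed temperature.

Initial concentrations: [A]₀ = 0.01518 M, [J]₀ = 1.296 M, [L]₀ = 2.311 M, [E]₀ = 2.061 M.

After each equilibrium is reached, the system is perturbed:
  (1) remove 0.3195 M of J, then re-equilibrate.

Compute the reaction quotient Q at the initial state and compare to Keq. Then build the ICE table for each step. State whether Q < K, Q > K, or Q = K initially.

Q₀ = 2901; Q < K (proceeds forward)

Q₀ = 2901 vs Keq = 4.3860e+04 ⇒ Q<K, forward
Step 1:
                   A          J          L          E
  Initial    0.01518      1.296      2.311      2.061
  Change      -0.014      0.042      0.014      0.042
  Equil     0.001181      1.338      2.325      2.103
  solve Keq expr → x = 0.014; check Q = 4.3860e+04
Then remove 0.3195 M of J.
Step 2:
                   A          J          L          E
  Initial   0.001181      1.018      2.325      2.103
  Change  -6.5543e-04   0.001966 6.5543e-04   0.001966
  Equil   5.2554e-04       1.02      2.326      2.105
  solve Keq expr → x = 6.5543e-04; check Q = 4.3860e+04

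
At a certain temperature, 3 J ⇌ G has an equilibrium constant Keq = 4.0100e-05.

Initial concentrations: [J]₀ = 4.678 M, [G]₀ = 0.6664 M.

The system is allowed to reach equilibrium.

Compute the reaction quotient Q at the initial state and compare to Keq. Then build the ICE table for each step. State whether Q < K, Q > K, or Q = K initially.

Q₀ = 0.00651 vs Keq = 4.0100e-05 ⇒ Q>K, reverse
Step 1:
                  J         G
  Initial     4.678    0.6664
  Change      1.964   -0.6547
  Equil       6.642   0.01175
  solve Keq expr → x = -0.6547; check Q = 4.0100e-05

Q₀ = 0.00651; Q > K (proceeds reverse)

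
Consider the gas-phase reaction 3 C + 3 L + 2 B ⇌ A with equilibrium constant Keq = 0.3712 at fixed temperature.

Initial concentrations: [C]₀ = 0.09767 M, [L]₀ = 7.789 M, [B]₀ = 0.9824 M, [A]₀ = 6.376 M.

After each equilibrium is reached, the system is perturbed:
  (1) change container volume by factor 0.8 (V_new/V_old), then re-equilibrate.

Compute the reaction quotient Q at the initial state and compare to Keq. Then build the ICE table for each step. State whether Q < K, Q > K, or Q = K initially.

Q₀ = 15.01 vs Keq = 0.3712 ⇒ Q>K, reverse
Step 1:
                   C          L          B          A
  I          0.09767      7.789     0.9824      6.376
  C           0.2013     0.2013     0.1342    -0.0671
  E            0.299       7.99      1.117      6.309
  solve Keq expr → x = -0.0671; check Q = 0.3712
Then change container volume by factor 0.8 (V_new/V_old).
Step 2:
                   C          L          B          A
  I           0.3737      9.988      1.396      7.886
  C          -0.1377    -0.1377   -0.09178    0.04589
  E            0.236       9.85      1.304      7.932
  solve Keq expr → x = 0.04589; check Q = 0.3712

Q₀ = 15.01; Q > K (proceeds reverse)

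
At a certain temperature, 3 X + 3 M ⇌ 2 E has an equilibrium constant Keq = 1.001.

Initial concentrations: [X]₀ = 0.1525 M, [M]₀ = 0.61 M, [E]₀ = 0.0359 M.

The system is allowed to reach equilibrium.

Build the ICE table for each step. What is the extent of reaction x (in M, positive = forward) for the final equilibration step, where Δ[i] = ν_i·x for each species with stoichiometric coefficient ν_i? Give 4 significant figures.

Q₀ = 1.601 vs Keq = 1.001 ⇒ Q>K, reverse
Step 1:
                   X          M          E
  I           0.1525       0.61     0.0359
  C         0.007335   0.007335   -0.00489
  E           0.1598     0.6173    0.03101
  solve Keq expr → x = -0.002445; check Q = 1.001

x = -0.002445 M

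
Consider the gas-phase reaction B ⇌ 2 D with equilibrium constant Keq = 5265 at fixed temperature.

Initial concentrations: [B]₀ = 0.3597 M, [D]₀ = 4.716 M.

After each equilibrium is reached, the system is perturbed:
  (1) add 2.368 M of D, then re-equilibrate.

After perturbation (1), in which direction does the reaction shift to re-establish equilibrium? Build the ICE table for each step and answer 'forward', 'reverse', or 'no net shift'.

Direction: reverse

Q₀ = 61.83 vs Keq = 5265 ⇒ Q<K, forward
Step 1:
                    B           D
  init         0.3597       4.716
  Δ           -0.3541      0.7082
  eq         0.005588       5.424
  solve Keq expr → x = 0.3541; check Q = 5265
Then add 2.368 M of D.
Step 2:
                    B           D
  init       0.005588       7.792
  Δ          0.005909    -0.01182
  eq           0.0115        7.78
  solve Keq expr → x = -0.005909; check Q = 5265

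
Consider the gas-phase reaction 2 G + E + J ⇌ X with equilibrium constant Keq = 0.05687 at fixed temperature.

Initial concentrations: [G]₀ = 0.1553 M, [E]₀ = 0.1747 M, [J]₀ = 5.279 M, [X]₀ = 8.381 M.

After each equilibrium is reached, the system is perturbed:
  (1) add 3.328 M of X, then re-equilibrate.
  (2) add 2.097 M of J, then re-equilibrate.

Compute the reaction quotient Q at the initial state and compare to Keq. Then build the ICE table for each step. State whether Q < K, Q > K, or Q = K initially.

Q₀ = 376.8 vs Keq = 0.05687 ⇒ Q>K, reverse
Step 1:
                    G           E           J           X
  Initial      0.1553      0.1747       5.279       8.381
  Change        3.064       1.532       1.532      -1.532
  Equil         3.219       1.707       6.811       6.849
  solve Keq expr → x = -1.532; check Q = 0.05687
Then add 3.328 M of X.
Step 2:
                    G           E           J           X
  Initial       3.219       1.707       6.811       10.18
  Change       0.4023      0.2012      0.2012     -0.2012
  Equil         3.621       1.908       7.012       9.976
  solve Keq expr → x = -0.2012; check Q = 0.05687
Then add 2.097 M of J.
Step 3:
                    G           E           J           X
  Initial       3.621       1.908       9.109       9.976
  Change       -0.275     -0.1375     -0.1375      0.1375
  Equil         3.346        1.77       8.972       10.11
  solve Keq expr → x = 0.1375; check Q = 0.05687

Q₀ = 376.8; Q > K (proceeds reverse)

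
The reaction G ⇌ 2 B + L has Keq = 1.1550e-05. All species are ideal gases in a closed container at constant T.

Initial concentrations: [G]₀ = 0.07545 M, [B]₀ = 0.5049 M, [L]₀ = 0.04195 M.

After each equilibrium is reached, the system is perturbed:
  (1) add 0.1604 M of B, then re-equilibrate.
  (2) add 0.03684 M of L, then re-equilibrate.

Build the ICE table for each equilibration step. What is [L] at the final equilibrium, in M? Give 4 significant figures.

Q₀ = 0.1417 vs Keq = 1.1550e-05 ⇒ Q>K, reverse
Step 1:
                   G          B          L
  I          0.07545     0.5049    0.04195
  C          0.04194   -0.08388   -0.04194
  E           0.1174      0.421 7.6494e-06
  solve Keq expr → x = -0.04194; check Q = 1.1550e-05
Then add 0.1604 M of B.
Step 2:
                   G          B          L
  I           0.1174     0.5814 7.6494e-06
  C       3.6382e-06 -7.2764e-06 -3.6382e-06
  E           0.1174     0.5814 4.0112e-06
  solve Keq expr → x = -3.6382e-06; check Q = 1.1550e-05
Then add 0.03684 M of L.
Step 3:
                   G          B          L
  I           0.1174     0.5814    0.03684
  C          0.03684   -0.07367   -0.03684
  E           0.1542     0.5077 6.9101e-06
  solve Keq expr → x = -0.03684; check Q = 1.1550e-05

[L]_eq = 6.9101e-06 M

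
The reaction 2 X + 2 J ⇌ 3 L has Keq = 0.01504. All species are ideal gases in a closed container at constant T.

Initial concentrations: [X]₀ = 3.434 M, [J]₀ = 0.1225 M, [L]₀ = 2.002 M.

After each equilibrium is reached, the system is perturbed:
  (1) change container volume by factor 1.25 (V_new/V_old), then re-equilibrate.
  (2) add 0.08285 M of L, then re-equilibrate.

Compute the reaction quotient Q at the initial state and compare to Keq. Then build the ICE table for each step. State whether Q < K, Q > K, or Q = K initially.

Q₀ = 45.34 vs Keq = 0.01504 ⇒ Q>K, reverse
Step 1:
                    X           J           L
  init          3.434      0.1225       2.002
  Δ            0.8931      0.8931       -1.34
  eq            4.327       1.016      0.6623
  solve Keq expr → x = -0.4466; check Q = 0.01504
Then change container volume by factor 1.25 (V_new/V_old).
Step 2:
                    X           J           L
  init          3.462      0.8125      0.5298
  Δ           0.01901     0.01901    -0.02851
  eq            3.481      0.8315      0.5013
  solve Keq expr → x = -0.009504; check Q = 0.01504
Then add 0.08285 M of L.
Step 3:
                    X           J           L
  init          3.481      0.8315      0.5842
  Δ           0.04147     0.04147    -0.06221
  eq            3.522       0.873       0.522
  solve Keq expr → x = -0.02074; check Q = 0.01504

Q₀ = 45.34; Q > K (proceeds reverse)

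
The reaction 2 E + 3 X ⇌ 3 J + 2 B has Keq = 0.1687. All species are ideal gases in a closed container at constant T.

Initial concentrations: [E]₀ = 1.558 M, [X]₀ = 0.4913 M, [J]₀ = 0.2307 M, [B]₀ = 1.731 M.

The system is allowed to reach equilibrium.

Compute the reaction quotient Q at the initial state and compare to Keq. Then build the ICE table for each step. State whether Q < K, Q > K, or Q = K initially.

Q₀ = 0.1278 vs Keq = 0.1687 ⇒ Q<K, forward
Step 1:
                    E           X           J           B
  init          1.558      0.4913      0.2307       1.731
  Δ         -0.009047    -0.01357     0.01357    0.009047
  eq            1.549      0.4777      0.2443        1.74
  solve Keq expr → x = 0.004524; check Q = 0.1687

Q₀ = 0.1278; Q < K (proceeds forward)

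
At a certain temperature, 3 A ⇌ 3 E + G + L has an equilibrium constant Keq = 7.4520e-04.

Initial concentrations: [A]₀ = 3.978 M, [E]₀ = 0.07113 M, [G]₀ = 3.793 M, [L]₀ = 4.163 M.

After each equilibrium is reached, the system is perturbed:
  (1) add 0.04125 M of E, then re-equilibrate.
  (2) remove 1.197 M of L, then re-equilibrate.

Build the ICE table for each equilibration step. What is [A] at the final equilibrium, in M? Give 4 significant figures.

Q₀ = 9.0272e-05 vs Keq = 7.4520e-04 ⇒ Q<K, forward
Step 1:
                   A          E          G          L
  Initial      3.978    0.07113      3.793      4.163
  Change    -0.06956    0.06956    0.02319    0.02319
  Equil        3.908     0.1407      3.816      4.186
  solve Keq expr → x = 0.02319; check Q = 7.4520e-04
Then add 0.04125 M of E.
Step 2:
                   A          E          G          L
  Initial      3.908     0.1819      3.816      4.186
  Change     0.03951   -0.03951   -0.01317   -0.01317
  Equil        3.948     0.1424      3.803      4.173
  solve Keq expr → x = -0.01317; check Q = 7.4520e-04
Then remove 1.197 M of L.
Step 3:
                   A          E          G          L
  Initial      3.948     0.1424      3.803      2.976
  Change    -0.01617    0.01617   0.005389   0.005389
  Equil        3.932     0.1586      3.808      2.981
  solve Keq expr → x = 0.005389; check Q = 7.4520e-04

[A]_eq = 3.932 M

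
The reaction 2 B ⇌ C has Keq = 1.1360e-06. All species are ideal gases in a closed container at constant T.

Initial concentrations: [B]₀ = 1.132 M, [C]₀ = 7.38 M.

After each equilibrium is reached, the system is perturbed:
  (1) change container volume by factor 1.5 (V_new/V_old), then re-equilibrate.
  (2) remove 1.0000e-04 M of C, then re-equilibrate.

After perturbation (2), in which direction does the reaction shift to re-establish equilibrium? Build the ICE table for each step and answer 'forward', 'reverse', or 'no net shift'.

Q₀ = 5.759 vs Keq = 1.1360e-06 ⇒ Q>K, reverse
Step 1:
                    B           C
  I             1.132        7.38
  C             14.76       -7.38
  E             15.89  2.8688e-04
  solve Keq expr → x = -7.38; check Q = 1.1360e-06
Then change container volume by factor 1.5 (V_new/V_old).
Step 2:
                    B           C
  I             10.59  1.9126e-04
  C        1.2750e-04 -6.3749e-05
  E             10.59  1.2751e-04
  solve Keq expr → x = -6.3749e-05; check Q = 1.1360e-06
Then remove 1.0000e-04 M of C.
Step 3:
                    B           C
  I             10.59  2.7506e-05
  C       -1.9999e-04  9.9995e-05
  E             10.59  1.2750e-04
  solve Keq expr → x = 9.9995e-05; check Q = 1.1360e-06

Direction: forward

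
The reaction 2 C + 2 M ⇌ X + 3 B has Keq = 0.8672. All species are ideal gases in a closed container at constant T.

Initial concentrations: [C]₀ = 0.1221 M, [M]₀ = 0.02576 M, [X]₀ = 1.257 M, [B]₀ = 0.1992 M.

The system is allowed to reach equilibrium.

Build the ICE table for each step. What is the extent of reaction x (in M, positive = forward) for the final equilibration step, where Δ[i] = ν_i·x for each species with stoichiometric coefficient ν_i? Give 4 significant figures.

x = -0.04239 M

Q₀ = 1004 vs Keq = 0.8672 ⇒ Q>K, reverse
Step 1:
                  C         M         X         B
  I          0.1221   0.02576     1.257    0.1992
  C         0.08479   0.08479  -0.04239   -0.1272
  E          0.2069    0.1105     1.215   0.07202
  solve Keq expr → x = -0.04239; check Q = 0.8672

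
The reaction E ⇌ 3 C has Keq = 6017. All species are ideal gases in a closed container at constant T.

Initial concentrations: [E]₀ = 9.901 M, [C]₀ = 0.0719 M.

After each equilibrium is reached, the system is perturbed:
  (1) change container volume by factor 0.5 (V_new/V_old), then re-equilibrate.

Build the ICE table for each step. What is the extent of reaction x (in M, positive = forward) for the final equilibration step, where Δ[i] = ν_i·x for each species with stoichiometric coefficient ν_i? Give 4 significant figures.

x = -3.562 M

Q₀ = 3.7541e-05 vs Keq = 6017 ⇒ Q<K, forward
Step 1:
                   E          C
  init         9.901     0.0719
  Δ           -7.774      23.32
  eq           2.127      23.39
  solve Keq expr → x = 7.774; check Q = 6017
Then change container volume by factor 0.5 (V_new/V_old).
Step 2:
                   E          C
  init         4.255      46.79
  Δ            3.562     -10.69
  eq           7.817       36.1
  solve Keq expr → x = -3.562; check Q = 6017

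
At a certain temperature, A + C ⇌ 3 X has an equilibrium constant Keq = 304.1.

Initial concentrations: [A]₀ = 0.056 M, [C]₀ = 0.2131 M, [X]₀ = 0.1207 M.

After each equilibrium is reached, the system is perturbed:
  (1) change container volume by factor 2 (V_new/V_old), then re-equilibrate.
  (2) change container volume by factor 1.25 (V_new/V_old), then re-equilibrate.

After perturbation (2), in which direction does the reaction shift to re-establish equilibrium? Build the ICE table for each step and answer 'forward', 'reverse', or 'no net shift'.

Q₀ = 0.1474 vs Keq = 304.1 ⇒ Q<K, forward
Step 1:
                    A           C           X
  init          0.056      0.2131      0.1207
  Δ          -0.05551    -0.05551      0.1665
  eq       4.9439e-04      0.1576      0.2872
  solve Keq expr → x = 0.05551; check Q = 304.1
Then change container volume by factor 2 (V_new/V_old).
Step 2:
                    A           C           X
  init     2.4720e-04      0.0788      0.1436
  Δ       -1.2245e-04 -1.2245e-04  3.6736e-04
  eq       1.2474e-04     0.07867       0.144
  solve Keq expr → x = 1.2245e-04; check Q = 304.1
Then change container volume by factor 1.25 (V_new/V_old).
Step 3:
                    A           C           X
  init     9.9794e-05     0.06294      0.1152
  Δ       -1.9810e-05 -1.9810e-05  5.9430e-05
  eq       7.9984e-05     0.06292      0.1152
  solve Keq expr → x = 1.9810e-05; check Q = 304.1

Direction: forward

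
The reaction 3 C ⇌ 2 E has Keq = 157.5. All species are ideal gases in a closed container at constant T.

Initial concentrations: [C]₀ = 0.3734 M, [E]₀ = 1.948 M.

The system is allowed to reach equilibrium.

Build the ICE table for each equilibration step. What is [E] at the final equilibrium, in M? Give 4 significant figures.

Q₀ = 72.89 vs Keq = 157.5 ⇒ Q<K, forward
Step 1:
                  C         E
  Initial    0.3734     1.948
  Change   -0.07937   0.05291
  Equil       0.294     2.001
  solve Keq expr → x = 0.02646; check Q = 157.5

[E]_eq = 2.001 M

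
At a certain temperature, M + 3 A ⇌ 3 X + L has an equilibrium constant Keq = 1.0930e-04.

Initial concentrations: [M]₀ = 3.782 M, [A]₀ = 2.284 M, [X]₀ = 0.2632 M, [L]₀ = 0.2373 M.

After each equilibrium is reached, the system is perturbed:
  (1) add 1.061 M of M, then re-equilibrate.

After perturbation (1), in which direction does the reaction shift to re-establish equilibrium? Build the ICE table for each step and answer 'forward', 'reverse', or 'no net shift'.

Q₀ = 9.6016e-05 vs Keq = 1.0930e-04 ⇒ Q<K, forward
Step 1:
                    M           A           X           L
  I             3.782       2.284      0.2632      0.2373
  C         -0.003085   -0.009254    0.009254    0.003085
  E             3.779       2.275      0.2725      0.2404
  solve Keq expr → x = 0.003085; check Q = 1.0930e-04
Then add 1.061 M of M.
Step 2:
                    M           A           X           L
  I              4.84       2.275      0.2725      0.2404
  C         -0.006148    -0.01844     0.01844    0.006148
  E             4.834       2.256      0.2909      0.2465
  solve Keq expr → x = 0.006148; check Q = 1.0930e-04

Direction: forward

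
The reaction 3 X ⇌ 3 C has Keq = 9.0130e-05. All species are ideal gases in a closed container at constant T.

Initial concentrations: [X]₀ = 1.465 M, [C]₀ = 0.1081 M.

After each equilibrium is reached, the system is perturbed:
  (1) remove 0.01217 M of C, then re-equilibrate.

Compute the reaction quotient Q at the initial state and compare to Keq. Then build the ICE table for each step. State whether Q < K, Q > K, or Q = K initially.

Q₀ = 4.0176e-04 vs Keq = 9.0130e-05 ⇒ Q>K, reverse
Step 1:
                   X          C
  I            1.465     0.1081
  C           0.0406    -0.0406
  E            1.506     0.0675
  solve Keq expr → x = -0.01353; check Q = 9.0130e-05
Then remove 0.01217 M of C.
Step 2:
                   X          C
  I            1.506    0.05533
  C         -0.01165    0.01165
  E            1.494    0.06698
  solve Keq expr → x = 0.003883; check Q = 9.0130e-05

Q₀ = 4.0176e-04; Q > K (proceeds reverse)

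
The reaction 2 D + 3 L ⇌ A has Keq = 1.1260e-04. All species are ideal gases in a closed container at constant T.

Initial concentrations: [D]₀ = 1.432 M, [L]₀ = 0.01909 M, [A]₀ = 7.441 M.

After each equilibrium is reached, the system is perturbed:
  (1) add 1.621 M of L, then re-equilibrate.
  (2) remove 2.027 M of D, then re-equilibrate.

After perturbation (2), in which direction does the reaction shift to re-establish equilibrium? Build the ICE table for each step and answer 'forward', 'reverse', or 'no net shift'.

Q₀ = 5.2159e+05 vs Keq = 1.1260e-04 ⇒ Q>K, reverse
Step 1:
                   D          L          A
  Initial      1.432    0.01909      7.441
  Change       5.969      8.954     -2.985
  Equil        7.401      8.973      4.456
  solve Keq expr → x = -2.985; check Q = 1.1260e-04
Then add 1.621 M of L.
Step 2:
                   D          L          A
  Initial      7.401      10.59      4.456
  Change     -0.5972    -0.8959     0.2986
  Equil        6.804      9.698      4.755
  solve Keq expr → x = 0.2986; check Q = 1.1260e-04
Then remove 2.027 M of D.
Step 3:
                   D          L          A
  Initial      4.777      9.698      4.755
  Change      0.7548      1.132    -0.3774
  Equil        5.532      10.83      4.378
  solve Keq expr → x = -0.3774; check Q = 1.1260e-04

Direction: reverse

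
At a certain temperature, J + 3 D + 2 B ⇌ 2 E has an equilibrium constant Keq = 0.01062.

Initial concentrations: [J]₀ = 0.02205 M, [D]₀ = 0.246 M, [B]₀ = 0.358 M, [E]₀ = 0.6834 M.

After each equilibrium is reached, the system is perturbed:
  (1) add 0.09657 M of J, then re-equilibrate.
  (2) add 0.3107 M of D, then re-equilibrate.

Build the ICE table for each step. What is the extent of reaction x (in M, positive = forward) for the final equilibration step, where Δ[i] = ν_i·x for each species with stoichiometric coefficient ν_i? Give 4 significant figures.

x = 0.01267 M

Q₀ = 1.1101e+04 vs Keq = 0.01062 ⇒ Q>K, reverse
Step 1:
                  J         D         B         E
  Initial   0.02205     0.246     0.358    0.6834
  Change     0.3058    0.9174    0.6116   -0.6116
  Equil      0.3279     1.163    0.9696   0.07179
  solve Keq expr → x = -0.3058; check Q = 0.01062
Then add 0.09657 M of J.
Step 2:
                  J         D         B         E
  Initial    0.4244     1.163    0.9696   0.07179
  Change  -0.003841  -0.01152 -0.007682  0.007682
  Equil      0.4206     1.152    0.9619   0.07948
  solve Keq expr → x = 0.003841; check Q = 0.01062
Then add 0.3107 M of D.
Step 3:
                  J         D         B         E
  Initial    0.4206     1.463    0.9619   0.07948
  Change   -0.01267  -0.03801  -0.02534   0.02534
  Equil      0.4079     1.425    0.9366    0.1048
  solve Keq expr → x = 0.01267; check Q = 0.01062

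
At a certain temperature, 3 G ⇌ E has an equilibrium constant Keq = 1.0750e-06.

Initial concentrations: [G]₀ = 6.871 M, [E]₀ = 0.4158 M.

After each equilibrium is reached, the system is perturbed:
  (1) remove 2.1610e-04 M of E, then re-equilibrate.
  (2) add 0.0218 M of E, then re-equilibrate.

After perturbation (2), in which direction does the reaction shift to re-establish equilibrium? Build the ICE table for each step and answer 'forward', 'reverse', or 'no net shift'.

Q₀ = 0.001282 vs Keq = 1.0750e-06 ⇒ Q>K, reverse
Step 1:
                  G         E
  I           6.871    0.4158
  C           1.246   -0.4152
  E           8.117 5.7483e-04
  solve Keq expr → x = -0.4152; check Q = 1.0750e-06
Then remove 2.1610e-04 M of E.
Step 2:
                  G         E
  I           8.117 3.5873e-04
  C       -6.4789e-04 2.1596e-04
  E           8.116 5.7470e-04
  solve Keq expr → x = 2.1596e-04; check Q = 1.0750e-06
Then add 0.0218 M of E.
Step 3:
                  G         E
  I           8.116   0.02237
  C         0.06536  -0.02179
  E           8.181 5.8869e-04
  solve Keq expr → x = -0.02179; check Q = 1.0750e-06

Direction: reverse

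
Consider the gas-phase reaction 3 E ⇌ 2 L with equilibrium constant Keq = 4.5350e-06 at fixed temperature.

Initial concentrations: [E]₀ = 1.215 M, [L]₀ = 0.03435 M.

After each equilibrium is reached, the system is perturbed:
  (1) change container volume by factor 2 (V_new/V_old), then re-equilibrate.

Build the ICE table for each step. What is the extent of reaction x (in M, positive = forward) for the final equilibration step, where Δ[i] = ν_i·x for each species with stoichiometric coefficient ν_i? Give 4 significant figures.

x = -2.2023e-04 M

Q₀ = 6.5785e-04 vs Keq = 4.5350e-06 ⇒ Q>K, reverse
Step 1:
                   E          L
  Initial      1.215    0.03435
  Change       0.047   -0.03133
  Equil        1.262   0.003019
  solve Keq expr → x = -0.01567; check Q = 4.5350e-06
Then change container volume by factor 2 (V_new/V_old).
Step 2:
                   E          L
  Initial      0.631    0.00151
  Change  6.6069e-04 -4.4046e-04
  Equil       0.6317   0.001069
  solve Keq expr → x = -2.2023e-04; check Q = 4.5350e-06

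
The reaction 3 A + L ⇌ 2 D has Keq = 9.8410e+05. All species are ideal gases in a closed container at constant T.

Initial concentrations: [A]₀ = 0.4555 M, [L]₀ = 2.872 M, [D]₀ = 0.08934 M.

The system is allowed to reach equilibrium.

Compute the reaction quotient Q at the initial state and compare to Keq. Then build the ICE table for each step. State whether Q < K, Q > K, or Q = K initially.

Q₀ = 0.02941; Q < K (proceeds forward)

Q₀ = 0.02941 vs Keq = 9.8410e+05 ⇒ Q<K, forward
Step 1:
                  A         L         D
  init       0.4555     2.872   0.08934
  Δ         -0.4517   -0.1506    0.3011
  eq       0.003847     2.721    0.3904
  solve Keq expr → x = 0.1506; check Q = 9.8410e+05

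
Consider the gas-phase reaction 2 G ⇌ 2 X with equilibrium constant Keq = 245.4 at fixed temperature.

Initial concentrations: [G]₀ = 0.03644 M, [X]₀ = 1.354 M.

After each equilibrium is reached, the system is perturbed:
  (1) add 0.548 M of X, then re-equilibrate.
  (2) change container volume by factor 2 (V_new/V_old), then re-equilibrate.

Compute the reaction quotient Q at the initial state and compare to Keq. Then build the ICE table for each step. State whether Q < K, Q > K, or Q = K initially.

Q₀ = 1381; Q > K (proceeds reverse)

Q₀ = 1381 vs Keq = 245.4 ⇒ Q>K, reverse
Step 1:
                  G         X
  I         0.03644     1.354
  C         0.04699  -0.04699
  E         0.08343     1.307
  solve Keq expr → x = -0.0235; check Q = 245.4
Then add 0.548 M of X.
Step 2:
                  G         X
  I         0.08343     1.855
  C         0.03288  -0.03288
  E          0.1163     1.822
  solve Keq expr → x = -0.01644; check Q = 245.4
Then change container volume by factor 2 (V_new/V_old).
Step 3:
                  G         X
  I         0.05816    0.9111
  C               0         0
  E         0.05816    0.9111
  solve Keq expr → x = 0; check Q = 245.4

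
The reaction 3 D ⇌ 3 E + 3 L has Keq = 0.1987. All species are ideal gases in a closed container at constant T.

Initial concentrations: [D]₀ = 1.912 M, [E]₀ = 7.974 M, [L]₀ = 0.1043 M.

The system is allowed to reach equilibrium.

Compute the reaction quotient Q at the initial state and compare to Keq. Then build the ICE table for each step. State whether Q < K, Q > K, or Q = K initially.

Q₀ = 0.0823 vs Keq = 0.1987 ⇒ Q<K, forward
Step 1:
                    D           E           L
  init          1.912       7.974      0.1043
  Δ          -0.03267     0.03267     0.03267
  eq            1.879       8.007       0.137
  solve Keq expr → x = 0.01089; check Q = 0.1987

Q₀ = 0.0823; Q < K (proceeds forward)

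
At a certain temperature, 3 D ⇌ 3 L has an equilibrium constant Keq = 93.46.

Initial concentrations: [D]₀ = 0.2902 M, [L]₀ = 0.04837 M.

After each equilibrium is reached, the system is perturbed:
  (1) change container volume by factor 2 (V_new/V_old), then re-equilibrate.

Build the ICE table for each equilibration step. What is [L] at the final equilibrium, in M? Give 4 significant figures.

[L]_eq = 0.1387 M

Q₀ = 0.004631 vs Keq = 93.46 ⇒ Q<K, forward
Step 1:
                   D          L
  I           0.2902    0.04837
  C          -0.2291     0.2291
  E          0.06113     0.2774
  solve Keq expr → x = 0.07636; check Q = 93.46
Then change container volume by factor 2 (V_new/V_old).
Step 2:
                   D          L
  I          0.03057     0.1387
  C                0          0
  E          0.03057     0.1387
  solve Keq expr → x = 0; check Q = 93.46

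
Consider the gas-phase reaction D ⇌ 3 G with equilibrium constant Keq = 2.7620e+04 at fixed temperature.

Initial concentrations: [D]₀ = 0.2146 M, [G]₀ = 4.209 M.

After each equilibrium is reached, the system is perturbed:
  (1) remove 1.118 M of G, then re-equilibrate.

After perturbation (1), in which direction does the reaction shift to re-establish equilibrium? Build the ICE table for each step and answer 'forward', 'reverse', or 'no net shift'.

Q₀ = 347.5 vs Keq = 2.7620e+04 ⇒ Q<K, forward
Step 1:
                   D          G
  init        0.2146      4.209
  Δ          -0.2105     0.6315
  eq        0.004106       4.84
  solve Keq expr → x = 0.2105; check Q = 2.7620e+04
Then remove 1.118 M of G.
Step 2:
                   D          G
  init      0.004106      3.722
  Δ        -0.002229   0.006686
  eq        0.001878      3.729
  solve Keq expr → x = 0.002229; check Q = 2.7620e+04

Direction: forward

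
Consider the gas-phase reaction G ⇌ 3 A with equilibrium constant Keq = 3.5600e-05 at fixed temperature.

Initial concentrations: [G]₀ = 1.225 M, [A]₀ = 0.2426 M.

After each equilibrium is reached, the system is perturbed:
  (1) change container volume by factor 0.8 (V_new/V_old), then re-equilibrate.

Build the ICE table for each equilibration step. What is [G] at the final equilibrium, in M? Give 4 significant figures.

[G]_eq = 1.619 M

Q₀ = 0.01166 vs Keq = 3.5600e-05 ⇒ Q>K, reverse
Step 1:
                    G           A
  Initial       1.225      0.2426
  Change      0.06892     -0.2068
  Equil         1.294     0.03585
  solve Keq expr → x = -0.06892; check Q = 3.5600e-05
Then change container volume by factor 0.8 (V_new/V_old).
Step 2:
                    G           A
  Initial       1.617     0.04481
  Change     0.002059   -0.006177
  Equil         1.619     0.03863
  solve Keq expr → x = -0.002059; check Q = 3.5600e-05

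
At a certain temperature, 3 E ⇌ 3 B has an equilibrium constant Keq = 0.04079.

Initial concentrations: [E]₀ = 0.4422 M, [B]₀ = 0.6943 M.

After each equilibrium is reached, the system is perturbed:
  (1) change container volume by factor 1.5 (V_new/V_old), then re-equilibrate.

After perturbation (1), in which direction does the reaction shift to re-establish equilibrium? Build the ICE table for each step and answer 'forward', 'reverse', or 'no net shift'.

Q₀ = 3.871 vs Keq = 0.04079 ⇒ Q>K, reverse
Step 1:
                  E         B
  I          0.4422    0.6943
  C          0.4033   -0.4033
  E          0.8455     0.291
  solve Keq expr → x = -0.1344; check Q = 0.04079
Then change container volume by factor 1.5 (V_new/V_old).
Step 2:
                  E         B
  I          0.5636     0.194
  C               0         0
  E          0.5636     0.194
  solve Keq expr → x = 0; check Q = 0.04079

Direction: no net shift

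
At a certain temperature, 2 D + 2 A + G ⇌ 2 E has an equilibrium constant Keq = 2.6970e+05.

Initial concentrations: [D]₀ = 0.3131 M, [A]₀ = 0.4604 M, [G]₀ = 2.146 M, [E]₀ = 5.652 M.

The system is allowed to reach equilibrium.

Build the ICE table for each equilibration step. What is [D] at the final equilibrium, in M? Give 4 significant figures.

[D]_eq = 0.0424 M

Q₀ = 716.4 vs Keq = 2.6970e+05 ⇒ Q<K, forward
Step 1:
                   D          A          G          E
  Initial     0.3131     0.4604      2.146      5.652
  Change     -0.2707    -0.2707    -0.1354     0.2707
  Equil       0.0424     0.1897      2.011      5.923
  solve Keq expr → x = 0.1354; check Q = 2.6970e+05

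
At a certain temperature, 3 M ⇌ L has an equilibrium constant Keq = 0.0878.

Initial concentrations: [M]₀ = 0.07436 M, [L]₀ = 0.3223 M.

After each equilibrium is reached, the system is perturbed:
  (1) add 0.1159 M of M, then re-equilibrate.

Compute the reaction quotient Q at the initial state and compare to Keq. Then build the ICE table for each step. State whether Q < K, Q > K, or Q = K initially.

Q₀ = 783.9 vs Keq = 0.0878 ⇒ Q>K, reverse
Step 1:
                   M          L
  init       0.07436     0.3223
  Δ           0.7943    -0.2648
  eq          0.8686    0.05754
  solve Keq expr → x = -0.2648; check Q = 0.0878
Then add 0.1159 M of M.
Step 2:
                   M          L
  init        0.9845    0.05754
  Δ         -0.04548    0.01516
  eq           0.939     0.0727
  solve Keq expr → x = 0.01516; check Q = 0.0878

Q₀ = 783.9; Q > K (proceeds reverse)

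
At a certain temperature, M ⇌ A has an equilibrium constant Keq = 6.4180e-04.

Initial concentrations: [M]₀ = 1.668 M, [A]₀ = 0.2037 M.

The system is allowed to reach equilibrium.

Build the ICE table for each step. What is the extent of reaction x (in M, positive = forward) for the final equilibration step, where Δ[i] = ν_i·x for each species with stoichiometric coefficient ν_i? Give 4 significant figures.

x = -0.2025 M

Q₀ = 0.1221 vs Keq = 6.4180e-04 ⇒ Q>K, reverse
Step 1:
                  M         A
  I           1.668    0.2037
  C          0.2025   -0.2025
  E            1.87    0.0012
  solve Keq expr → x = -0.2025; check Q = 6.4180e-04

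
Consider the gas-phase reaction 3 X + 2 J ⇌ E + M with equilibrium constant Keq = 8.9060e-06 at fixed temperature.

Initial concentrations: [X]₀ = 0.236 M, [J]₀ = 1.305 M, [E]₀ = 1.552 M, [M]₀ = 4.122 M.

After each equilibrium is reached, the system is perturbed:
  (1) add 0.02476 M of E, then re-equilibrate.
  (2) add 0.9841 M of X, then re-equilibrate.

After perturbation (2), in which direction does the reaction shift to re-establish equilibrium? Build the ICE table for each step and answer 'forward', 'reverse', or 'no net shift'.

Q₀ = 285.8 vs Keq = 8.9060e-06 ⇒ Q>K, reverse
Step 1:
                  X         J         E         M
  I           0.236     1.305     1.552     4.122
  C           4.633     3.089    -1.544    -1.544
  E           4.869     4.394  0.007698     2.578
  solve Keq expr → x = -1.544; check Q = 8.9060e-06
Then add 0.02476 M of E.
Step 2:
                  X         J         E         M
  I           4.869     4.394   0.03246     2.578
  C         0.07247   0.04831  -0.02416  -0.02416
  E           4.941     4.442  0.008303     2.554
  solve Keq expr → x = -0.02416; check Q = 8.9060e-06
Then add 0.9841 M of X.
Step 3:
                  X         J         E         M
  I           5.925     4.442  0.008303     2.554
  C        -0.01735  -0.01157  0.005783  0.005783
  E           5.908      4.43   0.01409     2.559
  solve Keq expr → x = 0.005783; check Q = 8.9060e-06

Direction: forward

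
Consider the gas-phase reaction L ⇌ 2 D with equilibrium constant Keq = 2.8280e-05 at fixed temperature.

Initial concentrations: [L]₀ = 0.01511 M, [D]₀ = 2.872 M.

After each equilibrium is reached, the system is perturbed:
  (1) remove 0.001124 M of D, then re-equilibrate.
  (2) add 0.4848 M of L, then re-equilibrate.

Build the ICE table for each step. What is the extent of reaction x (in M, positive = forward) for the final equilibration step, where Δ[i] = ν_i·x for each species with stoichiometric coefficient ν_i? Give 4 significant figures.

x = 4.9664e-04 M

Q₀ = 545.9 vs Keq = 2.8280e-05 ⇒ Q>K, reverse
Step 1:
                    L           D
  Initial     0.01511       2.872
  Change        1.433      -2.866
  Equil         1.448    0.006399
  solve Keq expr → x = -1.433; check Q = 2.8280e-05
Then remove 0.001124 M of D.
Step 2:
                    L           D
  Initial       1.448    0.005275
  Change  -5.6138e-04    0.001123
  Equil         1.447    0.006398
  solve Keq expr → x = 5.6138e-04; check Q = 2.8280e-05
Then add 0.4848 M of L.
Step 3:
                    L           D
  Initial       1.932    0.006398
  Change  -4.9664e-04  9.9328e-04
  Equil         1.932    0.007391
  solve Keq expr → x = 4.9664e-04; check Q = 2.8280e-05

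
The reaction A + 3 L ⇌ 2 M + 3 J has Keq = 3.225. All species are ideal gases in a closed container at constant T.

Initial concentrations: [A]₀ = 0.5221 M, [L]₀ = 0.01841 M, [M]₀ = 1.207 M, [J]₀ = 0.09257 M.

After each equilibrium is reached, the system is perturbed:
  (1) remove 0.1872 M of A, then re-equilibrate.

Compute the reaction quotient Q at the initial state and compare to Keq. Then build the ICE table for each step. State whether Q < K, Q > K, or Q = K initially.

Q₀ = 354.7 vs Keq = 3.225 ⇒ Q>K, reverse
Step 1:
                  A         L         M         J
  init       0.5221   0.01841     1.207   0.09257
  Δ         0.01172   0.03517  -0.02345  -0.03517
  eq         0.5338   0.05358     1.184    0.0574
  solve Keq expr → x = -0.01172; check Q = 3.225
Then remove 0.1872 M of A.
Step 2:
                  A         L         M         J
  init       0.3466   0.05358     1.184    0.0574
  Δ        0.001305  0.003916 -0.002611 -0.003916
  eq         0.3479    0.0575     1.181   0.05348
  solve Keq expr → x = -0.001305; check Q = 3.225

Q₀ = 354.7; Q > K (proceeds reverse)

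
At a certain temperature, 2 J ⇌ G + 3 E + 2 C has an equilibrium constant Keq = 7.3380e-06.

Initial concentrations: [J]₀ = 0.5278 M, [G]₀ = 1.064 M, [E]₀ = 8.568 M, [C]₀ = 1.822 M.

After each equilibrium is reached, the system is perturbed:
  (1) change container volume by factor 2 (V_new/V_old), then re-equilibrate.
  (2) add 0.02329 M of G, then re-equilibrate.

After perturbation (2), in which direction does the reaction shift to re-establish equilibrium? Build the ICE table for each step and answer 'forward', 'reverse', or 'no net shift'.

Q₀ = 7975 vs Keq = 7.3380e-06 ⇒ Q>K, reverse
Step 1:
                  J         G         E         C
  I          0.5278     1.064     8.568     1.822
  C           1.821   -0.9104    -2.731    -1.821
  E           2.349    0.1536     5.837  0.001151
  solve Keq expr → x = -0.9104; check Q = 7.3380e-06
Then change container volume by factor 2 (V_new/V_old).
Step 2:
                  J         G         E         C
  I           1.174   0.07679     2.918 5.7565e-04
  C       -0.001708 8.5396e-04  0.002562  0.001708
  E           1.173   0.07764     2.921  0.002284
  solve Keq expr → x = 8.5396e-04; check Q = 7.3380e-06
Then add 0.02329 M of G.
Step 3:
                  J         G         E         C
  I           1.173    0.1009     2.921  0.002284
  C       2.7843e-04 -1.3922e-04 -4.1765e-04 -2.7843e-04
  E           1.173    0.1008     2.921  0.002005
  solve Keq expr → x = -1.3922e-04; check Q = 7.3380e-06

Direction: reverse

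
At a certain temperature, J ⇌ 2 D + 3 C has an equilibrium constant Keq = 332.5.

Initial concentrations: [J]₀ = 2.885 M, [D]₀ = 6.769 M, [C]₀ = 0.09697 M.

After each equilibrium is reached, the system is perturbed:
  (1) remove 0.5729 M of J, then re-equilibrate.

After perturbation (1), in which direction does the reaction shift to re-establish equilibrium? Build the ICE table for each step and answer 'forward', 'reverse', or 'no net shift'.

Q₀ = 0.01448 vs Keq = 332.5 ⇒ Q<K, forward
Step 1:
                   J          D          C
  I            2.885      6.769    0.09697
  C          -0.7052       1.41      2.116
  E             2.18      8.179      2.213
  solve Keq expr → x = 0.7052; check Q = 332.5
Then remove 0.5729 M of J.
Step 2:
                   J          D          C
  I            1.607      8.179      2.213
  C          0.05713    -0.1143    -0.1714
  E            1.664      8.065      2.041
  solve Keq expr → x = -0.05713; check Q = 332.5

Direction: reverse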